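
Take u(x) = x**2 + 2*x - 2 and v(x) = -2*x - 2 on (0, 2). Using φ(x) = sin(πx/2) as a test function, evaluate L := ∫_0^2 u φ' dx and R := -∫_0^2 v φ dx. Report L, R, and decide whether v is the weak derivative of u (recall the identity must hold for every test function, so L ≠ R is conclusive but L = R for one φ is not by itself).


LHS = -16/π, RHS = 16/π. No, v is not the weak derivative of u.

u(x) = x**2 + 2*x - 2, classical derivative u'(x) = 2*x + 2.
φ(x) = sin(πx/2), so φ'(x) = π*cos(π*x/2)/2.
Note φ(0) = φ(2) = 0, so the boundary term u·φ vanishes.
LHS = ∫_0^2 u(x) φ'(x) dx = ∫_0^2 (π*x^2*cos(π*x/2)/2 + π*x*cos(π*x/2) - π*cos(π*x/2)) dx. Term by term:
  ∫_0^2 -π*cos(π*x/2) dx = 0;  ∫_0^2 π*x*cos(π*x/2) dx = -8/π;  ∫_0^2 π*x^2*cos(π*x/2)/2 dx = -8/π.
Sum: 0 − 8/π − 8/π = -16/π.
So LHS = -16/π.
∫_0^2 v(x) φ(x) dx = ∫_0^2 (-2*x*sin(π*x/2) - 2*sin(π*x/2)) dx. Term by term:
  ∫_0^2 -2*sin(π*x/2) dx = -8/π;  ∫_0^2 -2*x*sin(π*x/2) dx = -8/π.
Sum: -8/π − 8/π = -16/π.
So RHS = -∫_0^2 v(x) φ(x) dx = 16/π.
LHS − RHS = -32/π ≠ 0, so the identity fails.
(For a valid weak derivative the identity must hold for EVERY test function, in particular this one. The failure shows v is NOT the weak derivative of u.)
Correct weak derivative would be u'(x) = 2*x + 2.


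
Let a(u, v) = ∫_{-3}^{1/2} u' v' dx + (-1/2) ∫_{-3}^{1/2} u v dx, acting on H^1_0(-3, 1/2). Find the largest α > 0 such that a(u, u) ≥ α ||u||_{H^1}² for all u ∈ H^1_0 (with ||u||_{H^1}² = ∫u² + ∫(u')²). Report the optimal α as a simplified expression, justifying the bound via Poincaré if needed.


α = (-49 + 8*π^2)/(2*(4*π^2 + 49))

Coercivity of a(·,·) on H^1_0(-3, 1/2) means a(u, u) ≥ α ||u||_{H^1}² for every u ∈ H^1_0.
The interval has length L = 7/2, and Poincaré/coercivity depend only on L. Here a(u, u) = ∫(u')² + (-1/2)·∫u².
Here c = -1/2 < 0 with |c| < (π/L)² = 4*π^2/49, so coercivity still holds. The condition a(u,u) ≥ α||u||_{H^1}² reads (1−α)∫(u')² ≥ (α−c)∫u². Any admissible α is ≤ 1 (rapidly oscillating u have ∫u²/∫(u')² → 0), and α = 1 would force 0 ≥ (1−c)∫u², impossible since c < 1; so 1−α > 0. By the sharp Poincaré inequality on H^1_0 of an interval of length L, ∫(u')² ≥ (π/L)²∫u² with equality for the first sine mode sin(π(x−x₀)/L) (x₀ the left endpoint), so the inequality holds for all u iff (1−α)(π/L)² ≥ α − c, i.e. α ≤ ((π/L)² + c)/((π/L)² + 1) = (1 + c(L/π)²)/(1 + (L/π)²). (Direct route, valid since c ≤ 0: Poincaré gives c∫u² ≥ c(L/π)²∫(u')², so a(u,u) ≥ (1 + c(L/π)²)∫(u')², while ||u||_{H^1}² ≤ (1 + (L/π)²)∫(u')²; dividing yields the same α.) With (π/L)² = 4*π^2/49 and c = -1/2, the largest admissible constant is α = ((π/L)² + c)/((π/L)² + 1).
Simplifying, α = (-49 + 8*π^2)/(2*(4*π^2 + 49)).


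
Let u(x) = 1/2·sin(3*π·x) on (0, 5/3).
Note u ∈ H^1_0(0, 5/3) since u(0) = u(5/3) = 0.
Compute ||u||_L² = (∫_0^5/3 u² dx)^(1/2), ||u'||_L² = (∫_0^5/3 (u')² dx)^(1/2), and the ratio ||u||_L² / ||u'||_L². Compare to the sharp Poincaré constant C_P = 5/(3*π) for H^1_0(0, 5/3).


||u||_L² / ||u'||_L² = 1/(3*π) < C_P = 5/(3*π).

u(x) = 1/2·sin(3*π·x), so u'(x) = 3*π*cos(3*π*x)/2.
Writing u(x) = A·sin(kπx/L) with A = 1/2 and k = 5, use ∫_0^L sin²(kπx/L) dx = L/2 and ∫_0^L cos²(kπx/L) dx = L/2.
u² = 1/4·sin²(3*π·x) and (u')² = 9*π^2/4·cos²(3*π·x), and each of sin², cos² integrates to L/2 = 5/6 over (0, 5/3).
∫_0^5/3 u² dx = 5/24, so ||u||_L² = sqrt(30)/12.
∫_0^5/3 (u')² dx = 15*π^2/8, so ||u'||_L² = sqrt(30)*π/4.
Ratio ||u||_L² / ||u'||_L² = 1/(3*π).
Sharp Poincaré constant on H^1_0(0, 5/3) is C_P = L/π = 5/(3*π), achieved by sin(3*π/5·x).
This is the k = 5 harmonic; the ratio L/(kπ) is strictly less than C_P = L/π, consistent with the sharp inequality ||u||_L² ≤ C_P ||u'||_L².


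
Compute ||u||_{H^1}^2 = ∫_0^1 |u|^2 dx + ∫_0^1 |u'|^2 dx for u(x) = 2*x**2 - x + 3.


||u||_{H^1}^2 = 187/15

The H^1 norm (squared) on an interval (0, L) is
  ||u||_{H^1}^2 = ∫_0^L u(x)^2 dx + ∫_0^L u'(x)^2 dx.
Compute u'(x) = 4*x - 1.
Then u(x)^2 = 4*x**4 - 4*x**3 + 13*x**2 - 6*x + 9 and u'(x)^2 = 16*x**2 - 8*x + 1.
Integrate each monomial from 0 to 1 using ∫_0^1 c·x^n dx = c·1^(n+1)/(n+1):
  ∫_0^1 u(x)^2 dx = ∫_0^1 (4*x^4 - 4*x^3 + 13*x^2 - 6*x + 9) dx. Term by term:
    ∫_0^1 4*x^4 dx = 4/5;  ∫_0^1 -4*x^3 dx = -1;  ∫_0^1 13*x^2 dx = 13/3;
    ∫_0^1 -6*x dx = -3;  ∫_0^1 9 dx = 9.
  Sum: 4/5 − 1 + 13/3 − 3 + 9 = 152/15.
  ∫_0^1 u'(x)^2 dx = ∫_0^1 (16*x^2 - 8*x + 1) dx. Term by term:
    ∫_0^1 16*x^2 dx = 16/3;  ∫_0^1 -8*x dx = -4;  ∫_0^1 1 dx = 1.
  Sum: 16/3 − 4 + 1 = 7/3.
Adding: ||u||_{H^1}^2 = 152/15 + 7/3 = 187/15.


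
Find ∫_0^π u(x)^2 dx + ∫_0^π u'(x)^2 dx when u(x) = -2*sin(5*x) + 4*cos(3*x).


||u||_{H^1(0,π)}^2 = 132*π

u'(x) = -12*sin(3*x) - 10*cos(5*x).
Expand u² and (u')² and integrate term by term on (0, π), using: for integers n ≥ 1, ∫_0^π sin²(nx) dx = ∫_0^π cos²(nx) dx = π/2; for n ≠ n', ∫_0^π sin(nx)sin(n'x) dx = ∫_0^π cos(nx)cos(n'x) dx = 0; and by product-to-sum, ∫_0^π sin(nx)cos(n'x) dx = ½∫_0^π [sin((n+n')x) + sin((n−n')x)] dx, which is 0 when n+n' is even and 2n/(n²−n'²) when n+n' is odd (it need not vanish on (0, π)).
  u² squared terms: (-2)²·∫sin(5x)² dx = 4·π/2 = 2*π;  (4)²·∫cos(3x)² dx = 16·π/2 = 8*π.
  u² cross terms: 2·(-2)·(4)·∫sin(5x)·cos(3x) dx = -16·(0) = 0.
  So ∫_0^π u² dx = 2*π + 8*π + 0 = 10*π.
  (u')² squared terms: (-12)²·∫sin(3x)² dx = 144·π/2 = 72*π;  (-10)²·∫cos(5x)² dx = 100·π/2 = 50*π.
  (u')² cross terms: 2·(-12)·(-10)·∫sin(3x)·cos(5x) dx = 240·(0) = 0.
  So ∫_0^π (u')² dx = 72*π + 50*π + 0 = 122*π.
||u||_{H^1}^2 = (10*π) + (122*π) = 132*π.


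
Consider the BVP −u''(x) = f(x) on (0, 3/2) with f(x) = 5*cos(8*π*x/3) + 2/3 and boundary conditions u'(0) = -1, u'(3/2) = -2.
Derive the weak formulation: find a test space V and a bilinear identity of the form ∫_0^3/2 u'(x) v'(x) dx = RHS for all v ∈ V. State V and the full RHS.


V = H^1(0, 3/2) (v unrestricted at boundary; u is determined up to an additive constant); weak form: ∫_0^3/2 u'v' dx = ∫_0^3/2 (5*cos(8*π*x/3) + 2/3) v dx − 2·v(3/2) + v(0) for all v ∈ V.

Multiply both sides by a test function v and integrate from 0 to 3/2:
  ∫_0^3/2 −u''(x) v(x) dx = ∫_0^3/2 f(x) v(x) dx.
Integrate the LHS by parts once:
  ∫_0^3/2 −u'' v dx = −[u'(x) v(x)]_0^3/2 + ∫_0^3/2 u'(x) v'(x) dx.
Thus ∫_0^3/2 u'(x) v'(x) dx = ∫_0^3/2 f(x) v(x) dx + [u'(x) v(x)]_0^3/2.
Choose V so that boundary terms are either known or forced to vanish.
u has inhomogeneous Neumann u'(0) = -1, u'(3/2) = -2. [u' v]_0^3/2 = (-2)·v(3/2) − (-1)·v(0) = − 2·v(3/2) + v(0). Take V = H^1(0, 3/2); boundary term becomes part of RHS.
Weak formulation: find u (satisfying any essential BC) such that ∫_0^3/2 u'(x) v'(x) dx = ∫_0^3/2 f v dx − 2·v(3/2) + v(0) for all v ∈ V (Neumann data are natural BCs: they enter the RHS as boundary terms).
Substituting f(x) = 5*cos(8*π*x/3) + 2/3, the right-hand side is ∫_0^3/2 (5*cos(8*π*x/3) + 2/3) v dx − 2·v(3/2) + v(0).
Compatibility check (pure Neumann): taking v ≡ 1 ∈ V gives 0 = ∫_0^3/2 f dx + (-2) − (-1), i.e. ∫_0^3/2 f dx must equal u'(0) − u'(3/2) = 1. Indeed ∫_0^3/2 (5*cos(8*π*x/3) + 2/3) dx = 1, so the data are compatible. The solution is then unique only up to an additive constant (fix it e.g. by requiring ∫_0^3/2 u dx = 0).


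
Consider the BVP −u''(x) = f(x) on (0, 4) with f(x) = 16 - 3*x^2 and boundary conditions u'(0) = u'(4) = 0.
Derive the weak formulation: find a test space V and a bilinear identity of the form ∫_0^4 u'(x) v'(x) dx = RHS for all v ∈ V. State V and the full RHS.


V = H^1(0, 4) (no boundary constraint on v; u is determined up to an additive constant); weak form: ∫_0^4 u'v' dx = ∫_0^4 (16 - 3*x^2) v dx for all v ∈ V.

Multiply both sides by a test function v and integrate from 0 to 4:
  ∫_0^4 −u''(x) v(x) dx = ∫_0^4 f(x) v(x) dx.
Integrate the LHS by parts once:
  ∫_0^4 −u'' v dx = −[u'(x) v(x)]_0^4 + ∫_0^4 u'(x) v'(x) dx.
Thus ∫_0^4 u'(x) v'(x) dx = ∫_0^4 f(x) v(x) dx + [u'(x) v(x)]_0^4.
Choose V so that boundary terms are either known or forced to vanish.
u has homogeneous Neumann: u'(0) = u'(4) = 0. So [u' v]_0^4 = 0·v(4) − 0·v(0) = 0 for any v; take V = H^1(0, 4).
Weak formulation: find u (satisfying any essential BC) such that ∫_0^4 u'(x) v'(x) dx = ∫_0^4 f v dx for all v ∈ V (homogeneous Neumann, so boundary terms vanish).
Substituting f(x) = 16 - 3*x^2, the right-hand side is ∫_0^4 (16 - 3*x^2) v dx.
Compatibility check (pure Neumann): taking v ≡ 1 ∈ V gives 0 = ∫_0^4 f dx + (0) − (0), i.e. ∫_0^4 f dx must equal u'(0) − u'(4) = 0. Indeed ∫_0^4 (16 - 3*x^2) dx = 0, so the data are compatible. The solution is then unique only up to an additive constant (fix it e.g. by requiring ∫_0^4 u dx = 0).


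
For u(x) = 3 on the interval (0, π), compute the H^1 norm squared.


||u||_{H^1(0,π)}^2 = 9*π

u'(x) = 0.
Expand u² and (u')² and integrate term by term on (0, π), using: for integers n ≥ 1, ∫_0^π sin²(nx) dx = ∫_0^π cos²(nx) dx = π/2; for n ≠ n', ∫_0^π sin(nx)sin(n'x) dx = ∫_0^π cos(nx)cos(n'x) dx = 0; and by product-to-sum, ∫_0^π sin(nx)cos(n'x) dx = ½∫_0^π [sin((n+n')x) + sin((n−n')x)] dx, which is 0 when n+n' is even and 2n/(n²−n'²) when n+n' is odd (it need not vanish on (0, π)). For the constant mode: ∫_0^π 1 dx = π, ∫_0^π cos(nx) dx = 0, ∫_0^π sin(nx) dx = (1−(−1)^n)/n.
  u² squared terms: (3)²·∫1 dx = 9·π = 9*π.
  So ∫_0^π u² dx = 9*π.
  u' ≡ 0, so ∫_0^π (u')² dx = 0.
||u||_{H^1}^2 = (9*π) + (0) = 9*π.


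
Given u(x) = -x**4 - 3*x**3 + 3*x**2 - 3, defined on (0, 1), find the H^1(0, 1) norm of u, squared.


||u||_{H^1}^2 = 18491/1260

The H^1 norm (squared) on an interval (0, L) is
  ||u||_{H^1}^2 = ∫_0^L u(x)^2 dx + ∫_0^L u'(x)^2 dx.
Compute u'(x) = -4*x**3 - 9*x**2 + 6*x.
Then u(x)^2 = x**8 + 6*x**7 + 3*x**6 - 18*x**5 + 15*x**4 + 18*x**3 - 18*x**2 + 9 and u'(x)^2 = 16*x**6 + 72*x**5 + 33*x**4 - 108*x**3 + 36*x**2.
Integrate each monomial from 0 to 1 using ∫_0^1 c·x^n dx = c·1^(n+1)/(n+1):
  ∫_0^1 u(x)^2 dx = ∫_0^1 (x^8 + 6*x^7 + 3*x^6 - 18*x^5 + 15*x^4 + 18*x^3 - 18*x^2 + 9) dx. Term by term:
    ∫_0^1 x^8 dx = 1/9;  ∫_0^1 6*x^7 dx = 3/4;  ∫_0^1 3*x^6 dx = 3/7;
    ∫_0^1 -18*x^5 dx = -3;  ∫_0^1 15*x^4 dx = 3;  ∫_0^1 18*x^3 dx = 9/2;
    ∫_0^1 -18*x^2 dx = -6;  ∫_0^1 9 dx = 9.
  Sum: 1/9 + 3/4 + 3/7 − 3 + 3 + 9/2 − 6 + 9 = 2215/252.
  ∫_0^1 u'(x)^2 dx = ∫_0^1 (16*x^6 + 72*x^5 + 33*x^4 - 108*x^3 + 36*x^2) dx. Term by term:
    ∫_0^1 16*x^6 dx = 16/7;  ∫_0^1 72*x^5 dx = 12;  ∫_0^1 33*x^4 dx = 33/5;
    ∫_0^1 -108*x^3 dx = -27;  ∫_0^1 36*x^2 dx = 12.
  Sum: 16/7 + 12 + 33/5 − 27 + 12 = 206/35.
Adding: ||u||_{H^1}^2 = 2215/252 + 206/35 = 18491/1260.


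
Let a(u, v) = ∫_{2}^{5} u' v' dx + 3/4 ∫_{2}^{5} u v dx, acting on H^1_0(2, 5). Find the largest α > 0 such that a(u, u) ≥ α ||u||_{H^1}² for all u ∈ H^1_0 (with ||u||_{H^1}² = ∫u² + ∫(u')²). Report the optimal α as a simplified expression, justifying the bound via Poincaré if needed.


α = (27/4 + π^2)/(9 + π^2)

Coercivity of a(·,·) on H^1_0(2, 5) means a(u, u) ≥ α ||u||_{H^1}² for every u ∈ H^1_0.
The interval has length L = 3, and Poincaré/coercivity depend only on L. Here a(u, u) = ∫(u')² + (3/4)·∫u².
Here 0 < c = 3/4 < 1. The condition a(u,u) ≥ α||u||_{H^1}² reads (1−α)∫(u')² ≥ (α−c)∫u². Any admissible α is ≤ 1 (rapidly oscillating u have ∫u²/∫(u')² → 0), and α = 1 would force 0 ≥ (1−c)∫u², impossible since c < 1; so 1−α > 0. By the sharp Poincaré inequality on H^1_0 of an interval of length L, ∫(u')² ≥ (π/L)²∫u² with equality for the first sine mode sin(π(x−x₀)/L) (x₀ the left endpoint), so the inequality holds for all u iff (1−α)(π/L)² ≥ α − c, i.e. α ≤ ((π/L)² + c)/((π/L)² + 1) = (1 + c(L/π)²)/(1 + (L/π)²). With (π/L)² = π^2/9 and c = 3/4, the largest admissible constant is α = ((π/L)² + c)/((π/L)² + 1).
Simplifying, α = (27/4 + π^2)/(9 + π^2).


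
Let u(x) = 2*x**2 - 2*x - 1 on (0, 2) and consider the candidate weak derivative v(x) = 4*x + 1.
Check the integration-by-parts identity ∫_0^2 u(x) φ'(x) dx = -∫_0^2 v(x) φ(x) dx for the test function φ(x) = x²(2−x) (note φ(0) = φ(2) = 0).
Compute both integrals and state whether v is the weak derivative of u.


LHS = -56/15, RHS = -116/15. No, v is not the weak derivative of u.

u(x) = 2*x**2 - 2*x - 1, classical derivative u'(x) = 4*x - 2.
φ(x) = x²(2−x), so φ'(x) = x*(4 - 3*x).
Note φ(0) = φ(2) = 0, so the boundary term u·φ vanishes.
LHS = ∫_0^2 u(x) φ'(x) dx = ∫_0^2 (-6*x^4 + 14*x^3 - 5*x^2 - 4*x) dx. Term by term:
  ∫_0^2 -6*x^4 dx = -192/5;  ∫_0^2 14*x^3 dx = 56;  ∫_0^2 -5*x^2 dx = -40/3;
  ∫_0^2 -4*x dx = -8.
Sum: -192/5 + 56 − 40/3 − 8 = -56/15.
So LHS = -56/15.
∫_0^2 v(x) φ(x) dx = ∫_0^2 (-4*x^4 + 7*x^3 + 2*x^2) dx. Term by term:
  ∫_0^2 -4*x^4 dx = -128/5;  ∫_0^2 7*x^3 dx = 28;  ∫_0^2 2*x^2 dx = 16/3.
Sum: -128/5 + 28 + 16/3 = 116/15.
So RHS = -∫_0^2 v(x) φ(x) dx = -116/15.
LHS − RHS = 4 ≠ 0, so the identity fails.
(For a valid weak derivative the identity must hold for EVERY test function, in particular this one. The failure shows v is NOT the weak derivative of u.)
Correct weak derivative would be u'(x) = 4*x - 2.


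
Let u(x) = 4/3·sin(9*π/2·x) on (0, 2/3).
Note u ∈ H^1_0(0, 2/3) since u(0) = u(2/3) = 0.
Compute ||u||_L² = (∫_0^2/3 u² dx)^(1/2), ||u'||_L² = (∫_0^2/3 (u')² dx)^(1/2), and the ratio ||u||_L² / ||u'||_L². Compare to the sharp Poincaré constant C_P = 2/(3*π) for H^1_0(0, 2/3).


||u||_L² / ||u'||_L² = 2/(9*π) < C_P = 2/(3*π).

u(x) = 4/3·sin(9*π/2·x), so u'(x) = 6*π*cos(9*π*x/2).
Writing u(x) = A·sin(kπx/L) with A = 4/3 and k = 3, use ∫_0^L sin²(kπx/L) dx = L/2 and ∫_0^L cos²(kπx/L) dx = L/2.
u² = 16/9·sin²(9*π/2·x) and (u')² = 36*π^2·cos²(9*π/2·x), and each of sin², cos² integrates to L/2 = 1/3 over (0, 2/3).
∫_0^2/3 u² dx = 16/27, so ||u||_L² = 4*sqrt(3)/9.
∫_0^2/3 (u')² dx = 12*π^2, so ||u'||_L² = 2*sqrt(3)*π.
Ratio ||u||_L² / ||u'||_L² = 2/(9*π).
Sharp Poincaré constant on H^1_0(0, 2/3) is C_P = L/π = 2/(3*π), achieved by sin(3*π/2·x).
This is the k = 3 harmonic; the ratio L/(kπ) is strictly less than C_P = L/π, consistent with the sharp inequality ||u||_L² ≤ C_P ||u'||_L².


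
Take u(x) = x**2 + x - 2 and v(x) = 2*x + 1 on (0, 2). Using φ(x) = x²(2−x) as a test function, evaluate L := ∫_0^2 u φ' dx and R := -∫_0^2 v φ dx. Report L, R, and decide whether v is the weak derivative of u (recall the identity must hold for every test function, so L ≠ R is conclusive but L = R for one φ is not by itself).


LHS = -68/15, RHS = -68/15. Yes, v = u' weakly.

u(x) = x**2 + x - 2, classical derivative u'(x) = 2*x + 1.
φ(x) = x²(2−x), so φ'(x) = x*(4 - 3*x).
Note φ(0) = φ(2) = 0, so the boundary term u·φ vanishes.
LHS = ∫_0^2 u(x) φ'(x) dx = ∫_0^2 (-3*x^4 + x^3 + 10*x^2 - 8*x) dx. Term by term:
  ∫_0^2 -3*x^4 dx = -96/5;  ∫_0^2 x^3 dx = 4;  ∫_0^2 10*x^2 dx = 80/3;
  ∫_0^2 -8*x dx = -16.
Sum: -96/5 + 4 + 80/3 − 16 = -68/15.
So LHS = -68/15.
∫_0^2 v(x) φ(x) dx = ∫_0^2 (-2*x^4 + 3*x^3 + 2*x^2) dx. Term by term:
  ∫_0^2 -2*x^4 dx = -64/5;  ∫_0^2 3*x^3 dx = 12;  ∫_0^2 2*x^2 dx = 16/3.
Sum: -64/5 + 12 + 16/3 = 68/15.
So RHS = -∫_0^2 v(x) φ(x) dx = -68/15.
LHS = RHS, so the identity holds for this test φ.
Moreover u is smooth here and v(x) = u'(x) = 2*x + 1 pointwise, so the identity holds for every test function. Hence v is the weak derivative of u.


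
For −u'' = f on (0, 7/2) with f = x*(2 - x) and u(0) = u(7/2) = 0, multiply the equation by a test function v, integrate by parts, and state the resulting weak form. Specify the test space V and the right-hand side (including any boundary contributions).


V = H^1_0(0, 7/2) (so v(0) = v(7/2) = 0); weak form: ∫_0^7/2 u'v' dx = ∫_0^7/2 (x*(2 - x)) v dx for all v ∈ V.

Multiply both sides by a test function v and integrate from 0 to 7/2:
  ∫_0^7/2 −u''(x) v(x) dx = ∫_0^7/2 f(x) v(x) dx.
Integrate the LHS by parts once:
  ∫_0^7/2 −u'' v dx = −[u'(x) v(x)]_0^7/2 + ∫_0^7/2 u'(x) v'(x) dx.
Thus ∫_0^7/2 u'(x) v'(x) dx = ∫_0^7/2 f(x) v(x) dx + [u'(x) v(x)]_0^7/2.
Choose V so that boundary terms are either known or forced to vanish.
u is Dirichlet: u(0) = u(7/2) = 0. Let V = H^1_0(0, 7/2); then v(0) = v(7/2) = 0, and [u' v]_0^7/2 = 0.
Weak formulation: find u (satisfying any essential BC) such that ∫_0^7/2 u'(x) v'(x) dx = ∫_0^7/2 f v dx for all v ∈ V.
Substituting f(x) = x*(2 - x), the right-hand side is ∫_0^7/2 (x*(2 - x)) v dx.


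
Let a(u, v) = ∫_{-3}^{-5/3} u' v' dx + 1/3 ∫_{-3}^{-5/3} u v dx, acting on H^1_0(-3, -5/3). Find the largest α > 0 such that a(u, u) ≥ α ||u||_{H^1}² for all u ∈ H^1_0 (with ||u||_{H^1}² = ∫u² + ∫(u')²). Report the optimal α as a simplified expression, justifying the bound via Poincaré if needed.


α = (16 + 27*π^2)/(3*(16 + 9*π^2))

Coercivity of a(·,·) on H^1_0(-3, -5/3) means a(u, u) ≥ α ||u||_{H^1}² for every u ∈ H^1_0.
The interval has length L = 4/3, and Poincaré/coercivity depend only on L. Here a(u, u) = ∫(u')² + (1/3)·∫u².
Here 0 < c = 1/3 < 1. The condition a(u,u) ≥ α||u||_{H^1}² reads (1−α)∫(u')² ≥ (α−c)∫u². Any admissible α is ≤ 1 (rapidly oscillating u have ∫u²/∫(u')² → 0), and α = 1 would force 0 ≥ (1−c)∫u², impossible since c < 1; so 1−α > 0. By the sharp Poincaré inequality on H^1_0 of an interval of length L, ∫(u')² ≥ (π/L)²∫u² with equality for the first sine mode sin(π(x−x₀)/L) (x₀ the left endpoint), so the inequality holds for all u iff (1−α)(π/L)² ≥ α − c, i.e. α ≤ ((π/L)² + c)/((π/L)² + 1) = (1 + c(L/π)²)/(1 + (L/π)²). With (π/L)² = 9*π^2/16 and c = 1/3, the largest admissible constant is α = ((π/L)² + c)/((π/L)² + 1).
Simplifying, α = (16 + 27*π^2)/(3*(16 + 9*π^2)).


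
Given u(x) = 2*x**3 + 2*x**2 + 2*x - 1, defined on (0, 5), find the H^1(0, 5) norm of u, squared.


||u||_{H^1}^2 = 738100/7

The H^1 norm (squared) on an interval (0, L) is
  ||u||_{H^1}^2 = ∫_0^L u(x)^2 dx + ∫_0^L u'(x)^2 dx.
Compute u'(x) = 6*x**2 + 4*x + 2.
Then u(x)^2 = 4*x**6 + 8*x**5 + 12*x**4 + 4*x**3 - 4*x + 1 and u'(x)^2 = 36*x**4 + 48*x**3 + 40*x**2 + 16*x + 4.
Integrate each monomial from 0 to 5 using ∫_0^5 c·x^n dx = c·5^(n+1)/(n+1):
  ∫_0^5 u(x)^2 dx = ∫_0^5 (4*x^6 + 8*x^5 + 12*x^4 + 4*x^3 - 4*x + 1) dx. Term by term:
    ∫_0^5 4*x^6 dx = 312500/7;  ∫_0^5 8*x^5 dx = 62500/3;  ∫_0^5 12*x^4 dx = 7500;
    ∫_0^5 4*x^3 dx = 625;  ∫_0^5 -4*x dx = -50;  ∫_0^5 1 dx = 5.
  Sum: 312500/7 + 62500/3 + 7500 + 625 − 50 + 5 = 1544680/21.
  ∫_0^5 u'(x)^2 dx = ∫_0^5 (36*x^4 + 48*x^3 + 40*x^2 + 16*x + 4) dx. Term by term:
    ∫_0^5 36*x^4 dx = 22500;  ∫_0^5 48*x^3 dx = 7500;  ∫_0^5 40*x^2 dx = 5000/3;
    ∫_0^5 16*x dx = 200;  ∫_0^5 4 dx = 20.
  Sum: 22500 + 7500 + 5000/3 + 200 + 20 = 95660/3.
Adding: ||u||_{H^1}^2 = 1544680/21 + 95660/3 = 738100/7.


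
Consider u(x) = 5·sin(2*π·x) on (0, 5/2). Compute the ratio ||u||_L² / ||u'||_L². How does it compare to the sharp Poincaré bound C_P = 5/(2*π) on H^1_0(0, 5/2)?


||u||_L² / ||u'||_L² = 1/(2*π) < C_P = 5/(2*π).

u(x) = 5·sin(2*π·x), so u'(x) = 10*π*cos(2*π*x).
Writing u(x) = A·sin(kπx/L) with A = 5 and k = 5, use ∫_0^L sin²(kπx/L) dx = L/2 and ∫_0^L cos²(kπx/L) dx = L/2.
u² = 25·sin²(2*π·x) and (u')² = 100*π^2·cos²(2*π·x), and each of sin², cos² integrates to L/2 = 5/4 over (0, 5/2).
∫_0^5/2 u² dx = 125/4, so ||u||_L² = 5*sqrt(5)/2.
∫_0^5/2 (u')² dx = 125*π^2, so ||u'||_L² = 5*sqrt(5)*π.
Ratio ||u||_L² / ||u'||_L² = 1/(2*π).
Sharp Poincaré constant on H^1_0(0, 5/2) is C_P = L/π = 5/(2*π), achieved by sin(2*π/5·x).
This is the k = 5 harmonic; the ratio L/(kπ) is strictly less than C_P = L/π, consistent with the sharp inequality ||u||_L² ≤ C_P ||u'||_L².


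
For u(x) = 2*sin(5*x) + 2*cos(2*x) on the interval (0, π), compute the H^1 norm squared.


||u||_{H^1(0,π)}^2 = 400/21 + 62*π

u'(x) = -4*sin(2*x) + 10*cos(5*x).
Expand u² and (u')² and integrate term by term on (0, π), using: for integers n ≥ 1, ∫_0^π sin²(nx) dx = ∫_0^π cos²(nx) dx = π/2; for n ≠ n', ∫_0^π sin(nx)sin(n'x) dx = ∫_0^π cos(nx)cos(n'x) dx = 0; and by product-to-sum, ∫_0^π sin(nx)cos(n'x) dx = ½∫_0^π [sin((n+n')x) + sin((n−n')x)] dx, which is 0 when n+n' is even and 2n/(n²−n'²) when n+n' is odd (it need not vanish on (0, π)).
  u² squared terms: (2)²·∫cos(2x)² dx = 4·π/2 = 2*π;  (2)²·∫sin(5x)² dx = 4·π/2 = 2*π.
  u² cross terms: 2·(2)·(2)·∫cos(2x)·sin(5x) dx = 8·(10/21) = 80/21.
  So ∫_0^π u² dx = 2*π + 2*π + 80/21 = 80/21 + 4*π.
  (u')² squared terms: (-4)²·∫sin(2x)² dx = 16·π/2 = 8*π;  (10)²·∫cos(5x)² dx = 100·π/2 = 50*π.
  (u')² cross terms: 2·(-4)·(10)·∫sin(2x)·cos(5x) dx = -80·(-4/21) = 320/21.
  So ∫_0^π (u')² dx = 8*π + 50*π + 320/21 = 320/21 + 58*π.
||u||_{H^1}^2 = (80/21 + 4*π) + (320/21 + 58*π) = 400/21 + 62*π.


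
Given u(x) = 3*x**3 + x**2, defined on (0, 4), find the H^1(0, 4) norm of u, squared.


||u||_{H^1}^2 = 4656128/105

The H^1 norm (squared) on an interval (0, L) is
  ||u||_{H^1}^2 = ∫_0^L u(x)^2 dx + ∫_0^L u'(x)^2 dx.
Compute u'(x) = 9*x**2 + 2*x.
Then u(x)^2 = 9*x**6 + 6*x**5 + x**4 and u'(x)^2 = 81*x**4 + 36*x**3 + 4*x**2.
Integrate each monomial from 0 to 4 using ∫_0^4 c·x^n dx = c·4^(n+1)/(n+1):
  ∫_0^4 u(x)^2 dx = ∫_0^4 (9*x^6 + 6*x^5 + x^4) dx. Term by term:
    ∫_0^4 9*x^6 dx = 147456/7;  ∫_0^4 6*x^5 dx = 4096;  ∫_0^4 x^4 dx = 1024/5.
  Sum: 147456/7 + 4096 + 1024/5 = 887808/35.
  ∫_0^4 u'(x)^2 dx = ∫_0^4 (81*x^4 + 36*x^3 + 4*x^2) dx. Term by term:
    ∫_0^4 81*x^4 dx = 82944/5;  ∫_0^4 36*x^3 dx = 2304;  ∫_0^4 4*x^2 dx = 256/3.
  Sum: 82944/5 + 2304 + 256/3 = 284672/15.
Adding: ||u||_{H^1}^2 = 887808/35 + 284672/15 = 4656128/105.


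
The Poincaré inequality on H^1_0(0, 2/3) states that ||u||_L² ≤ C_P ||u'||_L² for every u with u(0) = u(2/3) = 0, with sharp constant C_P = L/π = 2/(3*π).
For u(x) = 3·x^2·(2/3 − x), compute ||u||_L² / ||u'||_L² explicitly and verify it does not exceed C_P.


||u||_L² / ||u'||_L² = sqrt(14)/21 < C_P = 2/(3*π).

u(x) = 3·x^2·(2/3 − x), so u'(x) = x*(4 - 9*x).
u(x) = 3·x^2·(2/3 − x) vanishes at x = 0 and x = 2/3, so u ∈ H^1_0(0, 2/3). Differentiate via the product rule and integrate the resulting polynomials term by term.
  ∫_0^2/3 u² dx = ∫_0^2/3 (9*x^6 - 12*x^5 + 4*x^4) dx. Term by term:
    ∫_0^2/3 9*x^6 dx = 128/1701;  ∫_0^2/3 -12*x^5 dx = -128/729;  ∫_0^2/3 4*x^4 dx = 128/1215.
  Sum: 128/1701 − 128/729 + 128/1215 = 128/25515.
  ∫_0^2/3 (u')² dx = ∫_0^2/3 (81*x^4 - 72*x^3 + 16*x^2) dx. Term by term:
    ∫_0^2/3 81*x^4 dx = 32/15;  ∫_0^2/3 -72*x^3 dx = -32/9;  ∫_0^2/3 16*x^2 dx = 128/81.
  Sum: 32/15 − 32/9 + 128/81 = 64/405.
∫_0^2/3 u² dx = 128/25515, so ||u||_L² = 8*sqrt(70)/945.
∫_0^2/3 (u')² dx = 64/405, so ||u'||_L² = 8*sqrt(5)/45.
Ratio ||u||_L² / ||u'||_L² = sqrt(14)/21.
Sharp Poincaré constant on H^1_0(0, 2/3) is C_P = L/π = 2/(3*π), achieved by sin(3*π/2·x).
A polynomial bump cannot attain the sharp Poincaré constant (only the first sine eigenfunction does), so the ratio is strictly less than C_P, consistent with ||u||_L² ≤ C_P ||u'||_L².


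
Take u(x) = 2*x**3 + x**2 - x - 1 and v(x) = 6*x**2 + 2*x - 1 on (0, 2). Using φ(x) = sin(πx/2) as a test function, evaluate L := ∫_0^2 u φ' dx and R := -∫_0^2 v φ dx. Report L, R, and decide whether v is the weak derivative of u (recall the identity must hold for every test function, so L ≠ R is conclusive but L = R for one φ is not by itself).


LHS = -52/π + 192/π^3, RHS = -52/π + 192/π^3. Yes, v = u' weakly.

u(x) = 2*x**3 + x**2 - x - 1, classical derivative u'(x) = 6*x**2 + 2*x - 1.
φ(x) = sin(πx/2), so φ'(x) = π*cos(π*x/2)/2.
Note φ(0) = φ(2) = 0, so the boundary term u·φ vanishes.
LHS = ∫_0^2 u(x) φ'(x) dx = ∫_0^2 (π*x^3*cos(π*x/2) + π*x^2*cos(π*x/2)/2 - π*x*cos(π*x/2)/2 - π*cos(π*x/2)/2) dx. Term by term:
  ∫_0^2 -π*cos(π*x/2)/2 dx = 0;  ∫_0^2 π*x^3*cos(π*x/2) dx = -48/π + 192/π^3;  ∫_0^2 π*x^2*cos(π*x/2)/2 dx = -8/π;
  ∫_0^2 -π*x*cos(π*x/2)/2 dx = 4/π.
Sum: 0 + -48/π + 192/π^3 − 8/π + 4/π = -52/π + 192/π^3.
So LHS = -52/π + 192/π^3.
∫_0^2 v(x) φ(x) dx = ∫_0^2 (6*x^2*sin(π*x/2) + 2*x*sin(π*x/2) - sin(π*x/2)) dx. Term by term:
  ∫_0^2 -sin(π*x/2) dx = -4/π;  ∫_0^2 2*x*sin(π*x/2) dx = 8/π;  ∫_0^2 6*x^2*sin(π*x/2) dx = -192/π^3 + 48/π.
Sum: -4/π + 8/π + -192/π^3 + 48/π = -192/π^3 + 52/π.
So RHS = -∫_0^2 v(x) φ(x) dx = -52/π + 192/π^3.
LHS = RHS, so the identity holds for this test φ.
Moreover u is smooth here and v(x) = u'(x) = 6*x**2 + 2*x - 1 pointwise, so the identity holds for every test function. Hence v is the weak derivative of u.


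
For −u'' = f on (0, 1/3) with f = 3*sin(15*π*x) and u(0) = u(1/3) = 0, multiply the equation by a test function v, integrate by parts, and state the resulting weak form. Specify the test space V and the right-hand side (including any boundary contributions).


V = H^1_0(0, 1/3) (so v(0) = v(1/3) = 0); weak form: ∫_0^1/3 u'v' dx = ∫_0^1/3 (3*sin(15*π*x)) v dx for all v ∈ V.

Multiply both sides by a test function v and integrate from 0 to 1/3:
  ∫_0^1/3 −u''(x) v(x) dx = ∫_0^1/3 f(x) v(x) dx.
Integrate the LHS by parts once:
  ∫_0^1/3 −u'' v dx = −[u'(x) v(x)]_0^1/3 + ∫_0^1/3 u'(x) v'(x) dx.
Thus ∫_0^1/3 u'(x) v'(x) dx = ∫_0^1/3 f(x) v(x) dx + [u'(x) v(x)]_0^1/3.
Choose V so that boundary terms are either known or forced to vanish.
u is Dirichlet: u(0) = u(1/3) = 0. Let V = H^1_0(0, 1/3); then v(0) = v(1/3) = 0, and [u' v]_0^1/3 = 0.
Weak formulation: find u (satisfying any essential BC) such that ∫_0^1/3 u'(x) v'(x) dx = ∫_0^1/3 f v dx for all v ∈ V.
Substituting f(x) = 3*sin(15*π*x), the right-hand side is ∫_0^1/3 (3*sin(15*π*x)) v dx.


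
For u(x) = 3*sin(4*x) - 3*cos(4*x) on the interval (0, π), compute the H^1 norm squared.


||u||_{H^1(0,π)}^2 = 153*π

u'(x) = 12*sin(4*x) + 12*cos(4*x).
Expand u² and (u')² and integrate term by term on (0, π), using: for integers n ≥ 1, ∫_0^π sin²(nx) dx = ∫_0^π cos²(nx) dx = π/2; for n ≠ n', ∫_0^π sin(nx)sin(n'x) dx = ∫_0^π cos(nx)cos(n'x) dx = 0; and by product-to-sum, ∫_0^π sin(nx)cos(n'x) dx = ½∫_0^π [sin((n+n')x) + sin((n−n')x)] dx, which is 0 when n+n' is even and 2n/(n²−n'²) when n+n' is odd (it need not vanish on (0, π)).
  u² squared terms: (-3)²·∫cos(4x)² dx = 9·π/2 = 9*π/2;  (3)²·∫sin(4x)² dx = 9·π/2 = 9*π/2.
  u² cross terms: 2·(-3)·(3)·∫cos(4x)·sin(4x) dx = -18·(0) = 0.
  So ∫_0^π u² dx = 9*π/2 + 9*π/2 + 0 = 9*π.
  (u')² squared terms: (12)²·∫cos(4x)² dx = 144·π/2 = 72*π;  (12)²·∫sin(4x)² dx = 144·π/2 = 72*π.
  (u')² cross terms: 2·(12)·(12)·∫cos(4x)·sin(4x) dx = 288·(0) = 0.
  So ∫_0^π (u')² dx = 72*π + 72*π + 0 = 144*π.
||u||_{H^1}^2 = (9*π) + (144*π) = 153*π.


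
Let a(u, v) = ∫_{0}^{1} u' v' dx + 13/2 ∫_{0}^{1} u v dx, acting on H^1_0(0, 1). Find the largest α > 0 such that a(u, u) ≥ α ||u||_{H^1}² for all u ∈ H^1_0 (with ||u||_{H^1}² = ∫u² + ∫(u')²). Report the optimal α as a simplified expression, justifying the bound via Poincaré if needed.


α = 1

Coercivity of a(·,·) on H^1_0(0, 1) means a(u, u) ≥ α ||u||_{H^1}² for every u ∈ H^1_0.
The interval has length L = 1, and Poincaré/coercivity depend only on L. Here a(u, u) = ∫(u')² + (13/2)·∫u².
Here c = 13/2 ≥ 1, so a(u,u) = ∫(u')² + c∫u² ≥ ∫(u')² + ∫u² = ||u||_{H^1}², i.e. α = 1 works. No larger α is possible: a(u,u) ≥ α||u||_{H^1}² means (1−α)∫(u')² ≥ (α−c)∫u², and for the modes u_n = sin(nπ(x−x₀)/L) (x₀ the left endpoint) one has ∫u_n²/∫(u_n')² = (L/(nπ))² → 0, so a(u_n,u_n)/||u_n||_{H^1}² → 1. Hence the optimal constant is α = 1.
Therefore α = 1.


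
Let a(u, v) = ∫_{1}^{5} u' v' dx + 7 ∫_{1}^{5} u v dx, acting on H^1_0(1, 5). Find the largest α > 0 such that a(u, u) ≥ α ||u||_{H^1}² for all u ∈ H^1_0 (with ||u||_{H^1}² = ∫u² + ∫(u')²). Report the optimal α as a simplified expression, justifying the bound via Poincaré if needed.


α = 1

Coercivity of a(·,·) on H^1_0(1, 5) means a(u, u) ≥ α ||u||_{H^1}² for every u ∈ H^1_0.
The interval has length L = 4, and Poincaré/coercivity depend only on L. Here a(u, u) = ∫(u')² + (7)·∫u².
Here c = 7 ≥ 1, so a(u,u) = ∫(u')² + c∫u² ≥ ∫(u')² + ∫u² = ||u||_{H^1}², i.e. α = 1 works. No larger α is possible: a(u,u) ≥ α||u||_{H^1}² means (1−α)∫(u')² ≥ (α−c)∫u², and for the modes u_n = sin(nπ(x−x₀)/L) (x₀ the left endpoint) one has ∫u_n²/∫(u_n')² = (L/(nπ))² → 0, so a(u_n,u_n)/||u_n||_{H^1}² → 1. Hence the optimal constant is α = 1.
Therefore α = 1.


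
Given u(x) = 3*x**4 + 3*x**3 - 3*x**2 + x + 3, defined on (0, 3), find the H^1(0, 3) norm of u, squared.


||u||_{H^1}^2 = 2767215/28

The H^1 norm (squared) on an interval (0, L) is
  ||u||_{H^1}^2 = ∫_0^L u(x)^2 dx + ∫_0^L u'(x)^2 dx.
Compute u'(x) = 12*x**3 + 9*x**2 - 6*x + 1.
Then u(x)^2 = 9*x**8 + 18*x**7 - 9*x**6 - 12*x**5 + 33*x**4 + 12*x**3 - 17*x**2 + 6*x + 9 and u'(x)^2 = 144*x**6 + 216*x**5 - 63*x**4 - 84*x**3 + 54*x**2 - 12*x + 1.
Integrate each monomial from 0 to 3 using ∫_0^3 c·x^n dx = c·3^(n+1)/(n+1):
  ∫_0^3 u(x)^2 dx = ∫_0^3 (9*x^8 + 18*x^7 - 9*x^6 - 12*x^5 + 33*x^4 + 12*x^3 - 17*x^2 + 6*x + 9) dx. Term by term:
    ∫_0^3 9*x^8 dx = 19683;  ∫_0^3 18*x^7 dx = 59049/4;  ∫_0^3 -9*x^6 dx = -19683/7;
    ∫_0^3 -12*x^5 dx = -1458;  ∫_0^3 33*x^4 dx = 8019/5;  ∫_0^3 12*x^3 dx = 243;
    ∫_0^3 -17*x^2 dx = -153;  ∫_0^3 6*x dx = 27;  ∫_0^3 9 dx = 27.
  Sum: 19683 + 59049/4 − 19683/7 − 1458 + 8019/5 + 243 − 153 + 27 + 27 = 4469247/140.
  ∫_0^3 u'(x)^2 dx = ∫_0^3 (144*x^6 + 216*x^5 - 63*x^4 - 84*x^3 + 54*x^2 - 12*x + 1) dx. Term by term:
    ∫_0^3 144*x^6 dx = 314928/7;  ∫_0^3 216*x^5 dx = 26244;  ∫_0^3 -63*x^4 dx = -15309/5;
    ∫_0^3 -84*x^3 dx = -1701;  ∫_0^3 54*x^2 dx = 486;  ∫_0^3 -12*x dx = -54;
    ∫_0^3 1 dx = 3.
  Sum: 314928/7 + 26244 − 15309/5 − 1701 + 486 − 54 + 3 = 2341707/35.
Adding: ||u||_{H^1}^2 = 4469247/140 + 2341707/35 = 2767215/28.


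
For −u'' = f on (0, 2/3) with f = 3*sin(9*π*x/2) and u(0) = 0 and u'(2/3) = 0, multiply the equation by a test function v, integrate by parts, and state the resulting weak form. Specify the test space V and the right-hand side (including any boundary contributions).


V = {v ∈ H^1(0, 2/3) : v(0) = 0} (test functions vanish at x = 0 where u is specified); weak form: ∫_0^2/3 u'v' dx = ∫_0^2/3 (3*sin(9*π*x/2)) v dx for all v ∈ V.

Multiply both sides by a test function v and integrate from 0 to 2/3:
  ∫_0^2/3 −u''(x) v(x) dx = ∫_0^2/3 f(x) v(x) dx.
Integrate the LHS by parts once:
  ∫_0^2/3 −u'' v dx = −[u'(x) v(x)]_0^2/3 + ∫_0^2/3 u'(x) v'(x) dx.
Thus ∫_0^2/3 u'(x) v'(x) dx = ∫_0^2/3 f(x) v(x) dx + [u'(x) v(x)]_0^2/3.
Choose V so that boundary terms are either known or forced to vanish.
Mixed BC: u(0) = 0 (Dirichlet) and u'(2/3) = 0 (Neumann). Define V = {v ∈ H^1(0, 2/3) : v(0) = 0}. Then [u' v]_0^2/3 = u'(2/3)·v(2/3) − u'(0)·0 = 0.
Weak formulation: find u (satisfying any essential BC) such that ∫_0^2/3 u'(x) v'(x) dx = ∫_0^2/3 f v dx for all v ∈ V (Dirichlet at 0 absorbed into V; the Neumann datum at x = 2/3 is zero, so no boundary term remains).
Substituting f(x) = 3*sin(9*π*x/2), the right-hand side is ∫_0^2/3 (3*sin(9*π*x/2)) v dx.


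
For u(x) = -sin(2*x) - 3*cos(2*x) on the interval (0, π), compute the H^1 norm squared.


||u||_{H^1(0,π)}^2 = 25*π

u'(x) = 6*sin(2*x) - 2*cos(2*x).
Expand u² and (u')² and integrate term by term on (0, π), using: for integers n ≥ 1, ∫_0^π sin²(nx) dx = ∫_0^π cos²(nx) dx = π/2; for n ≠ n', ∫_0^π sin(nx)sin(n'x) dx = ∫_0^π cos(nx)cos(n'x) dx = 0; and by product-to-sum, ∫_0^π sin(nx)cos(n'x) dx = ½∫_0^π [sin((n+n')x) + sin((n−n')x)] dx, which is 0 when n+n' is even and 2n/(n²−n'²) when n+n' is odd (it need not vanish on (0, π)).
  u² squared terms: (-1)²·∫sin(2x)² dx = 1·π/2 = π/2;  (-3)²·∫cos(2x)² dx = 9·π/2 = 9*π/2.
  u² cross terms: 2·(-1)·(-3)·∫sin(2x)·cos(2x) dx = 6·(0) = 0.
  So ∫_0^π u² dx = π/2 + 9*π/2 + 0 = 5*π.
  (u')² squared terms: (-2)²·∫cos(2x)² dx = 4·π/2 = 2*π;  (6)²·∫sin(2x)² dx = 36·π/2 = 18*π.
  (u')² cross terms: 2·(-2)·(6)·∫cos(2x)·sin(2x) dx = -24·(0) = 0.
  So ∫_0^π (u')² dx = 2*π + 18*π + 0 = 20*π.
||u||_{H^1}^2 = (5*π) + (20*π) = 25*π.


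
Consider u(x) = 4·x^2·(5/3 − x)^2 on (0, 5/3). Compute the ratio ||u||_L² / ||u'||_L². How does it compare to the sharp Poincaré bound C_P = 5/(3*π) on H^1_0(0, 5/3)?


||u||_L² / ||u'||_L² = 5*sqrt(3)/18 < C_P = 5/(3*π).

u(x) = 4·x^2·(5/3 − x)^2, so u'(x) = 8*x*(3*x - 5)*(6*x - 5)/9.
u(x) = 4·x^2·(5/3 − x)^2 vanishes at x = 0 and x = 5/3, so u ∈ H^1_0(0, 5/3). Differentiate via the product rule and integrate the resulting polynomials term by term.
  ∫_0^5/3 u² dx = ∫_0^5/3 (16*x^8 - 320*x^7/3 + 800*x^6/3 - 8000*x^5/27 + 10000*x^4/81) dx. Term by term:
    ∫_0^5/3 16*x^8 dx = 31250000/177147;  ∫_0^5/3 -320*x^7/3 dx = -15625000/19683;  ∫_0^5/3 800*x^6/3 dx = 62500000/45927;
    ∫_0^5/3 -8000*x^5/27 dx = -62500000/59049;  ∫_0^5/3 10000*x^4/81 dx = 6250000/19683.
  Sum: 31250000/177147 − 15625000/19683 + 62500000/45927 − 62500000/59049 + 6250000/19683 = 3125000/1240029.
  ∫_0^5/3 (u')² dx = ∫_0^5/3 (256*x^6 - 1280*x^5 + 20800*x^4/9 - 16000*x^3/9 + 40000*x^2/81) dx. Term by term:
    ∫_0^5/3 256*x^6 dx = 20000000/15309;  ∫_0^5/3 -1280*x^5 dx = -10000000/2187;  ∫_0^5/3 20800*x^4/9 dx = 13000000/2187;
    ∫_0^5/3 -16000*x^3/9 dx = -2500000/729;  ∫_0^5/3 40000*x^2/81 dx = 5000000/6561.
  Sum: 20000000/15309 − 10000000/2187 + 13000000/2187 − 2500000/729 + 5000000/6561 = 500000/45927.
∫_0^5/3 u² dx = 3125000/1240029, so ||u||_L² = 1250*sqrt(42)/5103.
∫_0^5/3 (u')² dx = 500000/45927, so ||u'||_L² = 500*sqrt(14)/567.
Ratio ||u||_L² / ||u'||_L² = 5*sqrt(3)/18.
Sharp Poincaré constant on H^1_0(0, 5/3) is C_P = L/π = 5/(3*π), achieved by sin(3*π/5·x).
A polynomial bump cannot attain the sharp Poincaré constant (only the first sine eigenfunction does), so the ratio is strictly less than C_P, consistent with ||u||_L² ≤ C_P ||u'||_L².


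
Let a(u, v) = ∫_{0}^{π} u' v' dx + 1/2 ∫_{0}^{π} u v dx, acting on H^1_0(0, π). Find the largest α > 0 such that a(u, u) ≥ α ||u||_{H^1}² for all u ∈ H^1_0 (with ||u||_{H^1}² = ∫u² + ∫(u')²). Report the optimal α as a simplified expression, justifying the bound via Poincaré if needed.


α = 3/4

Coercivity of a(·,·) on H^1_0(0, π) means a(u, u) ≥ α ||u||_{H^1}² for every u ∈ H^1_0.
The interval has length L = π, and Poincaré/coercivity depend only on L. Here a(u, u) = ∫(u')² + (1/2)·∫u².
Here 0 < c = 1/2 < 1. The condition a(u,u) ≥ α||u||_{H^1}² reads (1−α)∫(u')² ≥ (α−c)∫u². Any admissible α is ≤ 1 (rapidly oscillating u have ∫u²/∫(u')² → 0), and α = 1 would force 0 ≥ (1−c)∫u², impossible since c < 1; so 1−α > 0. By the sharp Poincaré inequality on H^1_0 of an interval of length L, ∫(u')² ≥ (π/L)²∫u² with equality for the first sine mode sin(π(x−x₀)/L) (x₀ the left endpoint), so the inequality holds for all u iff (1−α)(π/L)² ≥ α − c, i.e. α ≤ ((π/L)² + c)/((π/L)² + 1) = (1 + c(L/π)²)/(1 + (L/π)²). With (π/L)² = 1 and c = 1/2, the largest admissible constant is α = ((π/L)² + c)/((π/L)² + 1).
Simplifying, α = 3/4.


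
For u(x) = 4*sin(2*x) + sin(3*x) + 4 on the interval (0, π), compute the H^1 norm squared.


||u||_{H^1(0,π)}^2 = 16/3 + 61*π

u'(x) = 8*cos(2*x) + 3*cos(3*x).
Expand u² and (u')² and integrate term by term on (0, π), using: for integers n ≥ 1, ∫_0^π sin²(nx) dx = ∫_0^π cos²(nx) dx = π/2; for n ≠ n', ∫_0^π sin(nx)sin(n'x) dx = ∫_0^π cos(nx)cos(n'x) dx = 0; and by product-to-sum, ∫_0^π sin(nx)cos(n'x) dx = ½∫_0^π [sin((n+n')x) + sin((n−n')x)] dx, which is 0 when n+n' is even and 2n/(n²−n'²) when n+n' is odd (it need not vanish on (0, π)). For the constant mode: ∫_0^π 1 dx = π, ∫_0^π cos(nx) dx = 0, ∫_0^π sin(nx) dx = (1−(−1)^n)/n.
  u² squared terms: (4)²·∫1 dx = 16·π = 16*π;  (4)²·∫sin(2x)² dx = 16·π/2 = 8*π;  (1)²·∫sin(3x)² dx = 1·π/2 = π/2.
  u² cross terms: 2·(4)·(4)·∫1·sin(2x) dx = 32·(0) = 0;  2·(4)·(1)·∫1·sin(3x) dx = 8·(2/3) = 16/3;  2·(4)·(1)·∫sin(2x)·sin(3x) dx = 8·(0) = 0.
  So ∫_0^π u² dx = 16*π + 8*π + π/2 + 0 + 16/3 + 0 = 16/3 + 49*π/2.
  (u')² squared terms: (3)²·∫cos(3x)² dx = 9·π/2 = 9*π/2;  (8)²·∫cos(2x)² dx = 64·π/2 = 32*π.
  (u')² cross terms: 2·(3)·(8)·∫cos(3x)·cos(2x) dx = 48·(0) = 0.
  So ∫_0^π (u')² dx = 9*π/2 + 32*π + 0 = 73*π/2.
||u||_{H^1}^2 = (16/3 + 49*π/2) + (73*π/2) = 16/3 + 61*π.


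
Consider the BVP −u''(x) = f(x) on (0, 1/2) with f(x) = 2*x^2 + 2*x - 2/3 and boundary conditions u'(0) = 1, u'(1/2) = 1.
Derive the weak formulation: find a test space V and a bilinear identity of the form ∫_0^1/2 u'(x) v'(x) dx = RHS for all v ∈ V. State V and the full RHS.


V = H^1(0, 1/2) (v unrestricted at boundary; u is determined up to an additive constant); weak form: ∫_0^1/2 u'v' dx = ∫_0^1/2 (2*x^2 + 2*x - 2/3) v dx + v(1/2) − v(0) for all v ∈ V.

Multiply both sides by a test function v and integrate from 0 to 1/2:
  ∫_0^1/2 −u''(x) v(x) dx = ∫_0^1/2 f(x) v(x) dx.
Integrate the LHS by parts once:
  ∫_0^1/2 −u'' v dx = −[u'(x) v(x)]_0^1/2 + ∫_0^1/2 u'(x) v'(x) dx.
Thus ∫_0^1/2 u'(x) v'(x) dx = ∫_0^1/2 f(x) v(x) dx + [u'(x) v(x)]_0^1/2.
Choose V so that boundary terms are either known or forced to vanish.
u has inhomogeneous Neumann u'(0) = 1, u'(1/2) = 1. [u' v]_0^1/2 = (1)·v(1/2) − (1)·v(0) = v(1/2) − v(0). Take V = H^1(0, 1/2); boundary term becomes part of RHS.
Weak formulation: find u (satisfying any essential BC) such that ∫_0^1/2 u'(x) v'(x) dx = ∫_0^1/2 f v dx + v(1/2) − v(0) for all v ∈ V (Neumann data are natural BCs: they enter the RHS as boundary terms).
Substituting f(x) = 2*x^2 + 2*x - 2/3, the right-hand side is ∫_0^1/2 (2*x^2 + 2*x - 2/3) v dx + v(1/2) − v(0).
Compatibility check (pure Neumann): taking v ≡ 1 ∈ V gives 0 = ∫_0^1/2 f dx + (1) − (1), i.e. ∫_0^1/2 f dx must equal u'(0) − u'(1/2) = 0. Indeed ∫_0^1/2 (2*x^2 + 2*x - 2/3) dx = 0, so the data are compatible. The solution is then unique only up to an additive constant (fix it e.g. by requiring ∫_0^1/2 u dx = 0).


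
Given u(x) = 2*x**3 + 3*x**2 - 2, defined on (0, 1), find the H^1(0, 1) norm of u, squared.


||u||_{H^1}^2 = 277/7

The H^1 norm (squared) on an interval (0, L) is
  ||u||_{H^1}^2 = ∫_0^L u(x)^2 dx + ∫_0^L u'(x)^2 dx.
Compute u'(x) = 6*x**2 + 6*x.
Then u(x)^2 = 4*x**6 + 12*x**5 + 9*x**4 - 8*x**3 - 12*x**2 + 4 and u'(x)^2 = 36*x**4 + 72*x**3 + 36*x**2.
Integrate each monomial from 0 to 1 using ∫_0^1 c·x^n dx = c·1^(n+1)/(n+1):
  ∫_0^1 u(x)^2 dx = ∫_0^1 (4*x^6 + 12*x^5 + 9*x^4 - 8*x^3 - 12*x^2 + 4) dx. Term by term:
    ∫_0^1 4*x^6 dx = 4/7;  ∫_0^1 12*x^5 dx = 2;  ∫_0^1 9*x^4 dx = 9/5;
    ∫_0^1 -8*x^3 dx = -2;  ∫_0^1 -12*x^2 dx = -4;  ∫_0^1 4 dx = 4.
  Sum: 4/7 + 2 + 9/5 − 2 − 4 + 4 = 83/35.
  ∫_0^1 u'(x)^2 dx = ∫_0^1 (36*x^4 + 72*x^3 + 36*x^2) dx. Term by term:
    ∫_0^1 36*x^4 dx = 36/5;  ∫_0^1 72*x^3 dx = 18;  ∫_0^1 36*x^2 dx = 12.
  Sum: 36/5 + 18 + 12 = 186/5.
Adding: ||u||_{H^1}^2 = 83/35 + 186/5 = 277/7.
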